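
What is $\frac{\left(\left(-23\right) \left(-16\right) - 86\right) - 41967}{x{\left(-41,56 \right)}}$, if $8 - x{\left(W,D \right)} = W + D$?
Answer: $5955$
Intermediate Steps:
$x{\left(W,D \right)} = 8 - D - W$ ($x{\left(W,D \right)} = 8 - \left(W + D\right) = 8 - \left(D + W\right) = 8 - D - W$)
$\frac{\left(\left(-23\right) \left(-16\right) - 86\right) - 41967}{x{\left(-41,56 \right)}} = \frac{\left(\left(-23\right) \left(-16\right) - 86\right) - 41967}{8 - 56 - -41} = \frac{\left(368 - 86\right) - 41967}{8 - 56 + 41} = \frac{282 - 41967}{-7} = \left(-41685\right) \left(- \frac{1}{7}\right) = 5955$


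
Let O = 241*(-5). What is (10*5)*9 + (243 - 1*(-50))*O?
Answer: -352615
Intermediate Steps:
O = -1205
(10*5)*9 + (243 - 1*(-50))*O = (10*5)*9 + (243 - 1*(-50))*(-1205) = 50*9 + (243 + 50)*(-1205) = 450 + 293*(-1205) = 450 - 353065 = -352615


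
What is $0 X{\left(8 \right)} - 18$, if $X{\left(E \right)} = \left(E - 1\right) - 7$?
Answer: $-18$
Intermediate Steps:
$X{\left(E \right)} = -8 + E$ ($X{\left(E \right)} = \left(E - 1\right) - 7 = \left(-1 + E\right) - 7 = -8 + E$)
$0 X{\left(8 \right)} - 18 = 0 \left(-8 + 8\right) - 18 = 0 \cdot 0 - 18 = 0 - 18 = -18$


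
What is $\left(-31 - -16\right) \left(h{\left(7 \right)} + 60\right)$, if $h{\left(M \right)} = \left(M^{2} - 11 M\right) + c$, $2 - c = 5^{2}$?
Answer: $-135$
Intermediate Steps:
$c = -23$ ($c = 2 - 5^{2} = 2 - 25 = -23$)
$h{\left(M \right)} = -23 + M^{2} - 11 M$ ($h{\left(M \right)} = \left(M^{2} - 11 M\right) - 23 = -23 + M^{2} - 11 M$)
$\left(-31 - -16\right) \left(h{\left(7 \right)} + 60\right) = \left(-31 - -16\right) \left(\left(-23 + 7^{2} - 77\right) + 60\right) = \left(-31 + 16\right) \left(\left(-23 + 49 - 77\right) + 60\right) = - 15 \left(-51 + 60\right) = \left(-15\right) 9 = -135$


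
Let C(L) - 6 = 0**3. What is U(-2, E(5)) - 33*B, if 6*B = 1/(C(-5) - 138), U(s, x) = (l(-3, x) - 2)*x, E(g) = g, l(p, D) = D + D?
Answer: 961/24 ≈ 40.042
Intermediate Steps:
l(p, D) = 2*D
U(s, x) = x*(-2 + 2*x) (U(s, x) = (2*x - 2)*x = (-2 + 2*x)*x = x*(-2 + 2*x))
C(L) = 6 (C(L) = 6 + 0**3 = 6 + 0 = 6)
B = -1/792 (B = 1/(6*(6 - 138)) = (1/6)/(-132) = (1/6)*(-1/132) = -1/792 ≈ -0.0012626)
U(-2, E(5)) - 33*B = 2*5*(-1 + 5) - 33*(-1/792) = 2*5*4 + 1/24 = 40 + 1/24 = 961/24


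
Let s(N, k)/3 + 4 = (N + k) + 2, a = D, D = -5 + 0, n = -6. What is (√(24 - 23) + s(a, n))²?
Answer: 1444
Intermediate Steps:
D = -5
a = -5
s(N, k) = -6 + 3*N + 3*k (s(N, k) = -12 + 3*((N + k) + 2) = -12 + 3*(2 + N + k) = -12 + (6 + 3*N + 3*k) = -6 + 3*N + 3*k)
(√(24 - 23) + s(a, n))² = (√(24 - 23) + (-6 + 3*(-5) + 3*(-6)))² = (√1 + (-6 - 15 - 18))² = (1 - 39)² = (-38)² = 1444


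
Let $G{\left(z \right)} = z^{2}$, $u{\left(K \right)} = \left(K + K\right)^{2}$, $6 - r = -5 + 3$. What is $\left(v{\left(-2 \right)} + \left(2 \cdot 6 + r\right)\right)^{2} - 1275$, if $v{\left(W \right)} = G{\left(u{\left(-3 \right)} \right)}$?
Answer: $1730581$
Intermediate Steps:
$r = 8$ ($r = 6 - \left(-5 + 3\right) = 6 - -2 = 6 + 2 = 8$)
$u{\left(K \right)} = 4 K^{2}$ ($u{\left(K \right)} = \left(2 K\right)^{2} = 4 K^{2}$)
$v{\left(W \right)} = 1296$ ($v{\left(W \right)} = \left(4 \left(-3\right)^{2}\right)^{2} = \left(4 \cdot 9\right)^{2} = 36^{2} = 1296$)
$\left(v{\left(-2 \right)} + \left(2 \cdot 6 + r\right)\right)^{2} - 1275 = \left(1296 + \left(2 \cdot 6 + 8\right)\right)^{2} - 1275 = \left(1296 + \left(12 + 8\right)\right)^{2} - 1275 = \left(1296 + 20\right)^{2} - 1275 = 1316^{2} - 1275 = 1731856 - 1275 = 1730581$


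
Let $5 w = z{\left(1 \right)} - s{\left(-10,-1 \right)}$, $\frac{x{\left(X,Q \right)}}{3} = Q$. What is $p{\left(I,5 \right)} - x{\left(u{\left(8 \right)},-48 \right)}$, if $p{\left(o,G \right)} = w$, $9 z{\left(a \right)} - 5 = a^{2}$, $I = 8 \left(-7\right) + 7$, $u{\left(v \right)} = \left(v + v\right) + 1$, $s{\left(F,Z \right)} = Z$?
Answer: $\frac{433}{3} \approx 144.33$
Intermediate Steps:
$u{\left(v \right)} = 1 + 2 v$ ($u{\left(v \right)} = 2 v + 1 = 1 + 2 v$)
$I = -49$ ($I = -56 + 7 = -49$)
$x{\left(X,Q \right)} = 3 Q$
$z{\left(a \right)} = \frac{5}{9} + \frac{a^{2}}{9}$
$w = \frac{1}{3}$ ($w = \frac{\left(\frac{5}{9} + \frac{1^{2}}{9}\right) - -1}{5} = \frac{\left(\frac{5}{9} + \frac{1}{9} \cdot 1\right) + 1}{5} = \frac{\left(\frac{5}{9} + \frac{1}{9}\right) + 1}{5} = \frac{\frac{2}{3} + 1}{5} = \frac{1}{5} \cdot \frac{5}{3} = \frac{1}{3} \approx 0.33333$)
$p{\left(o,G \right)} = \frac{1}{3}$
$p{\left(I,5 \right)} - x{\left(u{\left(8 \right)},-48 \right)} = \frac{1}{3} - 3 \left(-48\right) = \frac{1}{3} - -144 = \frac{1}{3} + 144 = \frac{433}{3}$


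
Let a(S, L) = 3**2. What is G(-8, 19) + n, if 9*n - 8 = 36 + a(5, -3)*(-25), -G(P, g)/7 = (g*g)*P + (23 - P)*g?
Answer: 144656/9 ≈ 16073.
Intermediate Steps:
a(S, L) = 9
G(P, g) = -7*P*g**2 - 7*g*(23 - P) (G(P, g) = -7*((g*g)*P + (23 - P)*g) = -7*(g**2*P + g*(23 - P)) = -7*(P*g**2 + g*(23 - P)) = -7*P*g**2 - 7*g*(23 - P))
n = -181/9 (n = 8/9 + (36 + 9*(-25))/9 = 8/9 + (36 - 225)/9 = 8/9 + (1/9)*(-189) = 8/9 - 21 = -181/9 ≈ -20.111)
G(-8, 19) + n = 7*19*(-23 - 8 - 1*(-8)*19) - 181/9 = 7*19*(-23 - 8 + 152) - 181/9 = 7*19*121 - 181/9 = 16093 - 181/9 = 144656/9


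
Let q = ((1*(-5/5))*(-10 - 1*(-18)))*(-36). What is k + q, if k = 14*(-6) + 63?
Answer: 267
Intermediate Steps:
q = 288 (q = ((1*(-5*⅕))*(-10 + 18))*(-36) = ((1*(-1))*8)*(-36) = -1*8*(-36) = -8*(-36) = 288)
k = -21 (k = -84 + 63 = -21)
k + q = -21 + 288 = 267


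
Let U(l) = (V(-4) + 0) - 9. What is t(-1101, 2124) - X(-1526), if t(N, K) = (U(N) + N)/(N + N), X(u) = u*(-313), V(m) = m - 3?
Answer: -1051757759/2202 ≈ -4.7764e+5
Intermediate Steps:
V(m) = -3 + m
U(l) = -16 (U(l) = ((-3 - 4) + 0) - 9 = (-7 + 0) - 9 = -7 - 9 = -16)
X(u) = -313*u
t(N, K) = (-16 + N)/(2*N) (t(N, K) = (-16 + N)/(N + N) = (-16 + N)/((2*N)) = (-16 + N)*(1/(2*N)) = (-16 + N)/(2*N))
t(-1101, 2124) - X(-1526) = (1/2)*(-16 - 1101)/(-1101) - (-313)*(-1526) = (1/2)*(-1/1101)*(-1117) - 1*477638 = 1117/2202 - 477638 = -1051757759/2202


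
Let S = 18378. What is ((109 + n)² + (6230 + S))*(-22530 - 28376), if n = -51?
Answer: -1423942632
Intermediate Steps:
((109 + n)² + (6230 + S))*(-22530 - 28376) = ((109 - 51)² + (6230 + 18378))*(-22530 - 28376) = (58² + 24608)*(-50906) = (3364 + 24608)*(-50906) = 27972*(-50906) = -1423942632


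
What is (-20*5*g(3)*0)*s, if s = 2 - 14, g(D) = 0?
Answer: 0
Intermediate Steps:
s = -12
(-20*5*g(3)*0)*s = -20*5*0*0*(-12) = -0*0*(-12) = -20*0*(-12) = 0*(-12) = 0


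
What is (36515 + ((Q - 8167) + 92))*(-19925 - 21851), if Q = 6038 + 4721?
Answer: -1637577424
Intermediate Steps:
Q = 10759
(36515 + ((Q - 8167) + 92))*(-19925 - 21851) = (36515 + ((10759 - 8167) + 92))*(-19925 - 21851) = (36515 + (2592 + 92))*(-41776) = (36515 + 2684)*(-41776) = 39199*(-41776) = -1637577424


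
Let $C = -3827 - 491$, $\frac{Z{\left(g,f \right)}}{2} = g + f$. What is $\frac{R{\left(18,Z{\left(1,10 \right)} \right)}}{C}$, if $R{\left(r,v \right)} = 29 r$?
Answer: $- \frac{261}{2159} \approx -0.12089$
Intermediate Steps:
$Z{\left(g,f \right)} = 2 f + 2 g$ ($Z{\left(g,f \right)} = 2 \left(g + f\right) = 2 \left(f + g\right) = 2 f + 2 g$)
$C = -4318$ ($C = -3827 - 491 = -4318$)
$\frac{R{\left(18,Z{\left(1,10 \right)} \right)}}{C} = \frac{29 \cdot 18}{-4318} = 522 \left(- \frac{1}{4318}\right) = - \frac{261}{2159}$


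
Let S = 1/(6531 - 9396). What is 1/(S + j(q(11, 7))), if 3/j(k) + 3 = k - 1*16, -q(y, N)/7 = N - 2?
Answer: -17190/961 ≈ -17.888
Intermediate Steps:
q(y, N) = 14 - 7*N (q(y, N) = -7*(N - 2) = -7*(-2 + N) = 14 - 7*N)
j(k) = 3/(-19 + k) (j(k) = 3/(-3 + (k - 1*16)) = 3/(-3 + (k - 16)) = 3/(-3 + (-16 + k)) = 3/(-19 + k))
S = -1/2865 (S = 1/(-2865) = -1/2865 ≈ -0.00034904)
1/(S + j(q(11, 7))) = 1/(-1/2865 + 3/(-19 + (14 - 7*7))) = 1/(-1/2865 + 3/(-19 + (14 - 49))) = 1/(-1/2865 + 3/(-19 - 35)) = 1/(-1/2865 + 3/(-54)) = 1/(-1/2865 + 3*(-1/54)) = 1/(-1/2865 - 1/18) = 1/(-961/17190) = -17190/961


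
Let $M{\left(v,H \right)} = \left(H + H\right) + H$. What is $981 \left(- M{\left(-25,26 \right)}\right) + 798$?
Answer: $-75720$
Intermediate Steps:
$M{\left(v,H \right)} = 3 H$ ($M{\left(v,H \right)} = 2 H + H = 3 H$)
$981 \left(- M{\left(-25,26 \right)}\right) + 798 = 981 \left(- 3 \cdot 26\right) + 798 = 981 \left(\left(-1\right) 78\right) + 798 = 981 \left(-78\right) + 798 = -76518 + 798 = -75720$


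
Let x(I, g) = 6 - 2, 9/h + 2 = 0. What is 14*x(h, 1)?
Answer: 56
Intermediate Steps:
h = -9/2 (h = 9/(-2 + 0) = 9/(-2) = 9*(-1/2) = -9/2 ≈ -4.5000)
x(I, g) = 4
14*x(h, 1) = 14*4 = 56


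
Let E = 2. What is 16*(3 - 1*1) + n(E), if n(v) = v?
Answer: 34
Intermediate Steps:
16*(3 - 1*1) + n(E) = 16*(3 - 1*1) + 2 = 16*(3 - 1) + 2 = 16*2 + 2 = 32 + 2 = 34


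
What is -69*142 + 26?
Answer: -9772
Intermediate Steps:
-69*142 + 26 = -9798 + 26 = -9772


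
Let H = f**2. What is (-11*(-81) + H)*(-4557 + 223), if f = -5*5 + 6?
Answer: -5426168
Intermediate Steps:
f = -19 (f = -25 + 6 = -19)
H = 361 (H = (-19)**2 = 361)
(-11*(-81) + H)*(-4557 + 223) = (-11*(-81) + 361)*(-4557 + 223) = (891 + 361)*(-4334) = 1252*(-4334) = -5426168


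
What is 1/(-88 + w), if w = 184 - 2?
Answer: 1/94 ≈ 0.010638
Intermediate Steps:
w = 182
1/(-88 + w) = 1/(-88 + 182) = 1/94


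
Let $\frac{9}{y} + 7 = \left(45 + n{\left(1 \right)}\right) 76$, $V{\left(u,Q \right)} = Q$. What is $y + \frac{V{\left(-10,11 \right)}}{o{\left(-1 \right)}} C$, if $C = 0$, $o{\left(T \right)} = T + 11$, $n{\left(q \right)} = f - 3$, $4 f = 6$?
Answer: $\frac{9}{3299} \approx 0.0027281$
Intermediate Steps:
$f = \frac{3}{2}$ ($f = \frac{1}{4} \cdot 6 = \frac{3}{2} \approx 1.5$)
$n{\left(q \right)} = - \frac{3}{2}$ ($n{\left(q \right)} = \frac{3}{2} - 3 = - \frac{3}{2}$)
$o{\left(T \right)} = 11 + T$
$y = \frac{9}{3299}$ ($y = \frac{9}{-7 + \left(45 - \frac{3}{2}\right) 76} = \frac{9}{-7 + \frac{87}{2} \cdot 76} = \frac{9}{-7 + 3306} = \frac{9}{3299} \approx 0.0027281$)
$y + \frac{V{\left(-10,11 \right)}}{o{\left(-1 \right)}} C = \frac{9}{3299} + \frac{11}{11 - 1} \cdot 0 = \frac{9}{3299} + \frac{11}{10} \cdot 0 = \frac{9}{3299} + 0 = \frac{9}{3299}$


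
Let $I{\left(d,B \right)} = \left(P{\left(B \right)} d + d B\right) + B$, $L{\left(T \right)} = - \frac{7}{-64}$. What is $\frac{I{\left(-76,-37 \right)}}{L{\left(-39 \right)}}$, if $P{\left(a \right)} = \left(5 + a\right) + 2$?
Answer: $\frac{323520}{7} \approx 46217.0$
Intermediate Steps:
$P{\left(a \right)} = 7 + a$
$L{\left(T \right)} = \frac{7}{64}$ ($L{\left(T \right)} = \left(-7\right) \left(- \frac{1}{64}\right) = \frac{7}{64}$)
$I{\left(d,B \right)} = B + B d + d \left(7 + B\right)$ ($I{\left(d,B \right)} = \left(\left(7 + B\right) d + d B\right) + B = \left(d \left(7 + B\right) + B d\right) + B = \left(B d + d \left(7 + B\right)\right) + B = B + B d + d \left(7 + B\right)$)
$\frac{I{\left(-76,-37 \right)}}{L{\left(-39 \right)}} = \frac{-37 - -2812 - 76 \left(7 - 37\right)}{\frac{7}{64}} = \left(-37 + 2812 - -2280\right) \frac{64}{7} = \left(-37 + 2812 + 2280\right) \frac{64}{7} = 5055 \cdot \frac{64}{7} = \frac{323520}{7}$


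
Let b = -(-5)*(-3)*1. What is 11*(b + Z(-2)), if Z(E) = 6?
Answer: -99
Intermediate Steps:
b = -15 (b = -5*3*1 = -15*1 = -15)
11*(b + Z(-2)) = 11*(-15 + 6) = 11*(-9) = -99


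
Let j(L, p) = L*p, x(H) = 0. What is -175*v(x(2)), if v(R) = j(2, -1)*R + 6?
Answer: -1050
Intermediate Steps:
v(R) = 6 - 2*R (v(R) = (2*(-1))*R + 6 = -2*R + 6 = 6 - 2*R)
-175*v(x(2)) = -175*(6 - 2*0) = -175*(6 + 0) = -175*6 = -1050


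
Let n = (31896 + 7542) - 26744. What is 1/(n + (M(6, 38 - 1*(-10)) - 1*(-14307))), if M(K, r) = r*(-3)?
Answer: 1/26857 ≈ 3.7234e-5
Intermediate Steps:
M(K, r) = -3*r
n = 12694 (n = 39438 - 26744 = 12694)
1/(n + (M(6, 38 - 1*(-10)) - 1*(-14307))) = 1/(12694 + (-3*(38 - 1*(-10)) - 1*(-14307))) = 1/(12694 + (-3*(38 + 10) + 14307)) = 1/(12694 + (-3*48 + 14307)) = 1/(12694 + (-144 + 14307)) = 1/(12694 + 14163) = 1/26857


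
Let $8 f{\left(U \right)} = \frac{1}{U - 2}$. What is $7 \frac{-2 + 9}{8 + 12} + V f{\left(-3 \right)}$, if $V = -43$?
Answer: $\frac{141}{40} \approx 3.525$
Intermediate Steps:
$f{\left(U \right)} = \frac{1}{8 \left(-2 + U\right)}$ ($f{\left(U \right)} = \frac{1}{8 \left(U - 2\right)} = \frac{1}{8 \left(-2 + U\right)}$)
$7 \frac{-2 + 9}{8 + 12} + V f{\left(-3 \right)} = 7 \frac{-2 + 9}{8 + 12} - 43 \frac{1}{8 \left(-2 - 3\right)} = 7 \cdot \frac{7}{20} - 43 \frac{1}{8 \left(-5\right)} = 7 \cdot 7 \cdot \frac{1}{20} - 43 \cdot \frac{1}{8} \left(- \frac{1}{5}\right) = 7 \cdot \frac{7}{20} - - \frac{43}{40} = \frac{49}{20} + \frac{43}{40} = \frac{141}{40}$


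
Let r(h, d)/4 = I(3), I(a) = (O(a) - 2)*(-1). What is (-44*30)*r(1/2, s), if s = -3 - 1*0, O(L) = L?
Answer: 5280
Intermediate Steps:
s = -3 (s = -3 + 0 = -3)
I(a) = 2 - a (I(a) = (a - 2)*(-1) = (-2 + a)*(-1) = 2 - a)
r(h, d) = -4 (r(h, d) = 4*(2 - 1*3) = 4*(2 - 3) = 4*(-1) = -4)
(-44*30)*r(1/2, s) = -44*30*(-4) = -1320*(-4) = 5280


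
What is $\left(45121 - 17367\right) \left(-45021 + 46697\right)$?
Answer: $46515704$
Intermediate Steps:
$\left(45121 - 17367\right) \left(-45021 + 46697\right) = 27754 \cdot 1676 = 46515704$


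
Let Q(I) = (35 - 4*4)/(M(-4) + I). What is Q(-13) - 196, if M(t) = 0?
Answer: -2567/13 ≈ -197.46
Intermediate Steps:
Q(I) = 19/I (Q(I) = (35 - 4*4)/(0 + I) = (35 - 16)/I = 19/I)
Q(-13) - 196 = 19/(-13) - 196 = 19*(-1/13) - 196 = -19/13 - 196 = -2567/13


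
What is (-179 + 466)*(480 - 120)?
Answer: 103320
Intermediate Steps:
(-179 + 466)*(480 - 120) = 287*360 = 103320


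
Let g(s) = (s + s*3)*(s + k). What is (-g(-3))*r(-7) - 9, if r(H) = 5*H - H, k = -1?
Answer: 1335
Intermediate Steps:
r(H) = 4*H
g(s) = 4*s*(-1 + s) (g(s) = (s + s*3)*(s - 1) = (s + 3*s)*(-1 + s) = (4*s)*(-1 + s) = 4*s*(-1 + s))
(-g(-3))*r(-7) - 9 = (-4*(-3)*(-1 - 3))*(4*(-7)) - 9 = -4*(-3)*(-4)*(-28) - 9 = -1*48*(-28) - 9 = -48*(-28) - 9 = 1344 - 9 = 1335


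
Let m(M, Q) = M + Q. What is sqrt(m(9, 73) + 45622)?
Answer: 2*sqrt(11426) ≈ 213.78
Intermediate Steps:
sqrt(m(9, 73) + 45622) = sqrt((9 + 73) + 45622) = sqrt(82 + 45622) = sqrt(45704) = 2*sqrt(11426)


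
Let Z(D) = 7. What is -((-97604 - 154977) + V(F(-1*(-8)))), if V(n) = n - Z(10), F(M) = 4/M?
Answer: 505175/2 ≈ 2.5259e+5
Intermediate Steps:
V(n) = -7 + n (V(n) = n - 1*7 = n - 7 = -7 + n)
-((-97604 - 154977) + V(F(-1*(-8)))) = -((-97604 - 154977) + (-7 + 4/((-1*(-8))))) = -(-252581 + (-7 + 4/8)) = -(-252581 + (-7 + 4*(1/8))) = -(-252581 + (-7 + 1/2)) = -(-252581 - 13/2) = -1*(-505175/2) = 505175/2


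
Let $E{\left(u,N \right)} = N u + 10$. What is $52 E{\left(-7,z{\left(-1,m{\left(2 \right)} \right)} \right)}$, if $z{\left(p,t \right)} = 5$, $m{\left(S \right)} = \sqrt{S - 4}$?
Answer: $-1300$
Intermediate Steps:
$m{\left(S \right)} = \sqrt{-4 + S}$
$E{\left(u,N \right)} = 10 + N u$
$52 E{\left(-7,z{\left(-1,m{\left(2 \right)} \right)} \right)} = 52 \left(10 + 5 \left(-7\right)\right) = 52 \left(10 - 35\right) = 52 \left(-25\right) = -1300$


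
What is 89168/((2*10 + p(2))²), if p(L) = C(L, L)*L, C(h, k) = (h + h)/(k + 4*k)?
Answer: 139325/676 ≈ 206.10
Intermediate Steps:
C(h, k) = 2*h/(5*k) (C(h, k) = (2*h)/((5*k)) = (2*h)*(1/(5*k)) = 2*h/(5*k))
p(L) = 2*L/5 (p(L) = (2*L/(5*L))*L = 2*L/5)
89168/((2*10 + p(2))²) = 89168/((2*10 + (⅖)*2)²) = 89168/((20 + ⅘)²) = 89168/((104/5)²) = 89168/(10816/25) = 89168*(25/10816) = 139325/676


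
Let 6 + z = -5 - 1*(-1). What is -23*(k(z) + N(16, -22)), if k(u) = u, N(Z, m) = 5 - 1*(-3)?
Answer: 46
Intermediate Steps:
z = -10 (z = -6 + (-5 - 1*(-1)) = -6 + (-5 + 1) = -6 - 4 = -10)
N(Z, m) = 8 (N(Z, m) = 5 + 3 = 8)
-23*(k(z) + N(16, -22)) = -23*(-10 + 8) = -23*(-2) = 46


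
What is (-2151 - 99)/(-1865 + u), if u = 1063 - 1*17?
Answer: 250/91 ≈ 2.7473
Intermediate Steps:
u = 1046 (u = 1063 - 17 = 1046)
(-2151 - 99)/(-1865 + u) = (-2151 - 99)/(-1865 + 1046) = -2250/(-819) = -2250*(-1/819) = 250/91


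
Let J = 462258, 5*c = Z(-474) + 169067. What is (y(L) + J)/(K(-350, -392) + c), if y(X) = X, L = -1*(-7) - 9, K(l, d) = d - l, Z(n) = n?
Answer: 2311280/168383 ≈ 13.726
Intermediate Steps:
L = -2 (L = 7 - 9 = -2)
c = 168593/5 (c = (-474 + 169067)/5 = (1/5)*168593 = 168593/5 ≈ 33719.)
(y(L) + J)/(K(-350, -392) + c) = (-2 + 462258)/((-392 - 1*(-350)) + 168593/5) = 462256/((-392 + 350) + 168593/5) = 462256/(-42 + 168593/5) = 462256/(168383/5) = 462256*(5/168383) = 2311280/168383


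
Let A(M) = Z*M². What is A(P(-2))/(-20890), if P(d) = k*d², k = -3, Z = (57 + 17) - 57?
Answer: -1224/10445 ≈ -0.11719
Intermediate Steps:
Z = 17 (Z = 74 - 57 = 17)
P(d) = -3*d²
A(M) = 17*M²
A(P(-2))/(-20890) = (17*(-3*(-2)²)²)/(-20890) = (17*(-3*4)²)*(-1/20890) = (17*(-12)²)*(-1/20890) = (17*144)*(-1/20890) = 2448*(-1/20890) = -1224/10445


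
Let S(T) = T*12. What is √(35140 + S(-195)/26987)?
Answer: 2*√6398083627270/26987 ≈ 187.46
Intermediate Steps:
S(T) = 12*T
√(35140 + S(-195)/26987) = √(35140 + (12*(-195))/26987) = √(35140 - 2340*1/26987) = √(35140 - 2340/26987) = √(948320840/26987) = 2*√6398083627270/26987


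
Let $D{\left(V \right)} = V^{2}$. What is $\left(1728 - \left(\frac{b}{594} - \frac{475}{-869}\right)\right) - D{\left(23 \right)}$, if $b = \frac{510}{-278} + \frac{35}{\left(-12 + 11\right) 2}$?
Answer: $\frac{15634762097}{13045428} \approx 1198.5$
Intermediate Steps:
$b = - \frac{5375}{278}$ ($b = 510 \left(- \frac{1}{278}\right) + \frac{35}{\left(-1\right) 2} = - \frac{255}{139} + \frac{35}{-2} = - \frac{255}{139} + 35 \left(- \frac{1}{2}\right) = - \frac{255}{139} - \frac{35}{2} = - \frac{5375}{278} \approx -19.335$)
$\left(1728 - \left(\frac{b}{594} - \frac{475}{-869}\right)\right) - D{\left(23 \right)} = \left(1728 - \left(- \frac{5375}{278 \cdot 594} - \frac{475}{-869}\right)\right) - 23^{2} = \left(1728 - \left(\left(- \frac{5375}{278}\right) \frac{1}{594} - - \frac{475}{869}\right)\right) - 529 = \left(1728 - \left(- \frac{5375}{165132} + \frac{475}{869}\right)\right) - 529 = \left(1728 - \frac{6706075}{13045428}\right) - 529 = \frac{22535793509}{13045428} - 529 = \frac{15634762097}{13045428}$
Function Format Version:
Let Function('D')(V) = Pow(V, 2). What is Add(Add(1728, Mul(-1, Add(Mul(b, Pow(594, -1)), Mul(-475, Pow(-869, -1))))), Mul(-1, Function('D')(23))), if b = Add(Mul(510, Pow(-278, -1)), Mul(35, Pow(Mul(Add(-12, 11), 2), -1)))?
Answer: Rational(15634762097, 13045428) ≈ 1198.5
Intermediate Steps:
b = Rational(-5375, 278) (b = Add(Mul(510, Rational(-1, 278)), Mul(35, Pow(Mul(-1, 2), -1))) = Add(Rational(-255, 139), Mul(35, Pow(-2, -1))) = Add(Rational(-255, 139), Mul(35, Rational(-1, 2))) = Add(Rational(-255, 139), Rational(-35, 2)) = Rational(-5375, 278) ≈ -19.335)
Add(Add(1728, Mul(-1, Add(Mul(b, Pow(594, -1)), Mul(-475, Pow(-869, -1))))), Mul(-1, Function('D')(23))) = Add(Add(1728, Mul(-1, Add(Mul(Rational(-5375, 278), Pow(594, -1)), Mul(-475, Pow(-869, -1))))), Mul(-1, Pow(23, 2))) = Add(Add(1728, Mul(-1, Add(Mul(Rational(-5375, 278), Rational(1, 594)), Mul(-475, Rational(-1, 869))))), Mul(-1, 529)) = Add(Add(1728, Mul(-1, Add(Rational(-5375, 165132), Rational(475, 869)))), -529) = Add(Add(1728, Mul(-1, Rational(6706075, 13045428))), -529) = Add(Add(1728, Rational(-6706075, 13045428)), -529) = Add(Rational(22535793509, 13045428), -529) = Rational(15634762097, 13045428)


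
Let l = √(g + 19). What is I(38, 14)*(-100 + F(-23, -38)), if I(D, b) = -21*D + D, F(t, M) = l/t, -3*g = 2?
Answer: 76000 + 760*√165/69 ≈ 76142.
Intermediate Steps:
g = -⅔ (g = -⅓*2 = -⅔ ≈ -0.66667)
l = √165/3 (l = √(-⅔ + 19) = √(55/3) = √165/3 ≈ 4.2817)
F(t, M) = √165/(3*t) (F(t, M) = (√165/3)/t = √165/(3*t))
I(D, b) = -20*D
I(38, 14)*(-100 + F(-23, -38)) = (-20*38)*(-100 + (⅓)*√165/(-23)) = -760*(-100 + (⅓)*√165*(-1/23)) = -760*(-100 - √165/69) = 76000 + 760*√165/69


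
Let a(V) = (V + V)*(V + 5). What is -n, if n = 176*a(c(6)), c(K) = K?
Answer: -23232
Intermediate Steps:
a(V) = 2*V*(5 + V) (a(V) = (2*V)*(5 + V) = 2*V*(5 + V))
n = 23232 (n = 176*(2*6*(5 + 6)) = 176*(2*6*11) = 176*132 = 23232)
-n = -1*23232 = -23232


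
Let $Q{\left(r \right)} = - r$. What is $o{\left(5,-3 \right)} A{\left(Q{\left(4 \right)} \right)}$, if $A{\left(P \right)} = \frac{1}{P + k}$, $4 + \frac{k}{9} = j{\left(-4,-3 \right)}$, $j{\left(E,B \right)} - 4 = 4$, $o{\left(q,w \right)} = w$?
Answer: $- \frac{3}{32} \approx -0.09375$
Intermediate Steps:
$j{\left(E,B \right)} = 8$ ($j{\left(E,B \right)} = 4 + 4 = 8$)
$k = 36$ ($k = -36 + 9 \cdot 8 = -36 + 72 = 36$)
$A{\left(P \right)} = \frac{1}{36 + P}$ ($A{\left(P \right)} = \frac{1}{P + 36} = \frac{1}{36 + P}$)
$o{\left(5,-3 \right)} A{\left(Q{\left(4 \right)} \right)} = - \frac{3}{36 - 4} = - \frac{3}{32}$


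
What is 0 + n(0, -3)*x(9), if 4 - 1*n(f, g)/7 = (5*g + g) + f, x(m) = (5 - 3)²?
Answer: 616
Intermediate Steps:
x(m) = 4 (x(m) = 2² = 4)
n(f, g) = 28 - 42*g - 7*f (n(f, g) = 28 - 7*((5*g + g) + f) = 28 - 7*(6*g + f) = 28 - 7*(f + 6*g) = 28 + (-42*g - 7*f) = 28 - 42*g - 7*f)
0 + n(0, -3)*x(9) = 0 + (28 - 42*(-3) - 7*0)*4 = 0 + (28 + 126 + 0)*4 = 0 + 154*4 = 0 + 616 = 616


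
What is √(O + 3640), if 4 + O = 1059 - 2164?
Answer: √2531 ≈ 50.309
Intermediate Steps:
O = -1109 (O = -4 + (1059 - 2164) = -4 - 1105 = -1109)
√(O + 3640) = √(-1109 + 3640) = √2531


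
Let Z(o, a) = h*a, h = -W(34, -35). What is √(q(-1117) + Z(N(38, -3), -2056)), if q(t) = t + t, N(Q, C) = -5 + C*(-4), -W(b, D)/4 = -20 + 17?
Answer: √22438 ≈ 149.79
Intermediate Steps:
W(b, D) = 12 (W(b, D) = -4*(-20 + 17) = -4*(-3) = 12)
N(Q, C) = -5 - 4*C
h = -12 (h = -1*12 = -12)
q(t) = 2*t
Z(o, a) = -12*a
√(q(-1117) + Z(N(38, -3), -2056)) = √(2*(-1117) - 12*(-2056)) = √(-2234 + 24672) = √22438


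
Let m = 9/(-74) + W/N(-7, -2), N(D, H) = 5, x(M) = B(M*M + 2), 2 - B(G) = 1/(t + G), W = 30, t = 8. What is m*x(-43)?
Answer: 1616895/137566 ≈ 11.754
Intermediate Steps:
B(G) = 2 - 1/(8 + G)
x(M) = (19 + 2*M²)/(10 + M²) (x(M) = (15 + 2*(M*M + 2))/(8 + (M*M + 2)) = (15 + 2*(M² + 2))/(8 + (M² + 2)) = (15 + 2*(2 + M²))/(8 + (2 + M²)) = (15 + (4 + 2*M²))/(10 + M²) = (19 + 2*M²)/(10 + M²))
m = 435/74 (m = 9/(-74) + 30/5 = 9*(-1/74) + 30*(⅕) = -9/74 + 6 = 435/74 ≈ 5.8784)
m*x(-43) = 435*((19 + 2*(-43)²)/(10 + (-43)²))/74 = 435*((19 + 2*1849)/(10 + 1849))/74 = 435*((19 + 3698)/1859)/74 = 435*((1/1859)*3717)/74 = (435/74)*(3717/1859) = 1616895/137566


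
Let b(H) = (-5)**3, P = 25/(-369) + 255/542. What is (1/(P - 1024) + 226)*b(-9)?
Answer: -5783241748000/204717407 ≈ -28250.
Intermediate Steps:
P = 80545/199998 (P = 25*(-1/369) + 255*(1/542) = -25/369 + 255/542 = 80545/199998 ≈ 0.40273)
b(H) = -125
(1/(P - 1024) + 226)*b(-9) = (1/(80545/199998 - 1024) + 226)*(-125) = (1/(-204717407/199998) + 226)*(-125) = (-199998/204717407 + 226)*(-125) = (46265933984/204717407)*(-125) = -5783241748000/204717407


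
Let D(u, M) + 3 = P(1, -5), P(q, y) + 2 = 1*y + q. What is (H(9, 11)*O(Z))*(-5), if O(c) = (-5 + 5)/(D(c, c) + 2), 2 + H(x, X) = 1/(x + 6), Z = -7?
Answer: 0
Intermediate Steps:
P(q, y) = -2 + q + y (P(q, y) = -2 + (1*y + q) = -2 + (y + q) = -2 + (q + y) = -2 + q + y)
H(x, X) = -2 + 1/(6 + x) (H(x, X) = -2 + 1/(x + 6) = -2 + 1/(6 + x))
D(u, M) = -9 (D(u, M) = -3 + (-2 + 1 - 5) = -3 - 6 = -9)
O(c) = 0 (O(c) = (-5 + 5)/(-9 + 2) = 0/(-7) = 0*(-⅐) = 0)
(H(9, 11)*O(Z))*(-5) = (((-11 - 2*9)/(6 + 9))*0)*(-5) = (((-11 - 18)/15)*0)*(-5) = (((1/15)*(-29))*0)*(-5) = -29/15*0*(-5) = 0*(-5) = 0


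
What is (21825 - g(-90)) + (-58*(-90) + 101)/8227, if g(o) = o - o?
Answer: 179559596/8227 ≈ 21826.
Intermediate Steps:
g(o) = 0
(21825 - g(-90)) + (-58*(-90) + 101)/8227 = (21825 - 1*0) + (-58*(-90) + 101)/8227 = (21825 + 0) + (5220 + 101)*(1/8227) = 21825 + 5321*(1/8227) = 21825 + 5321/8227 = 179559596/8227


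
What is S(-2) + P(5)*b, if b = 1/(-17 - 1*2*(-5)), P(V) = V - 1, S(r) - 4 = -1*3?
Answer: 3/7 ≈ 0.42857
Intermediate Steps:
S(r) = 1 (S(r) = 4 - 1*3 = 4 - 3 = 1)
P(V) = -1 + V
b = -⅐ (b = 1/(-17 - 2*(-5)) = 1/(-17 + 10) = 1/(-7) = -⅐ ≈ -0.14286)
S(-2) + P(5)*b = 1 + (-1 + 5)*(-⅐) = 1 + 4*(-⅐) = 1 - 4/7 = 3/7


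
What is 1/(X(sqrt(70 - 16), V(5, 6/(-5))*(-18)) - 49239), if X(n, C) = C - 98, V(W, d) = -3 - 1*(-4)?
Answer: -1/49355 ≈ -2.0261e-5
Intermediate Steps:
V(W, d) = 1 (V(W, d) = -3 + 4 = 1)
X(n, C) = -98 + C
1/(X(sqrt(70 - 16), V(5, 6/(-5))*(-18)) - 49239) = 1/((-98 + 1*(-18)) - 49239) = 1/((-98 - 18) - 49239) = 1/(-116 - 49239) = 1/(-49355) = -1/49355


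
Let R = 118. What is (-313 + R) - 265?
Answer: -460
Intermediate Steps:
(-313 + R) - 265 = (-313 + 118) - 265 = -195 - 265 = -460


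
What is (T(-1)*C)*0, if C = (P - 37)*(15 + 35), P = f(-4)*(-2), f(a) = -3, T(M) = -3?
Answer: 0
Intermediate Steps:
P = 6 (P = -3*(-2) = 6)
C = -1550 (C = (6 - 37)*(15 + 35) = -31*50 = -1550)
(T(-1)*C)*0 = -3*(-1550)*0 = 4650*0 = 0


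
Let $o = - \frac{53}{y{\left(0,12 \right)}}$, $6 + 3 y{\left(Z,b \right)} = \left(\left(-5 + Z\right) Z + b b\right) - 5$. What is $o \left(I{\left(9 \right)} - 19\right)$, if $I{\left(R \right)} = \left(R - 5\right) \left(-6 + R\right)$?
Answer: $\frac{159}{19} \approx 8.3684$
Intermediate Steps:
$y{\left(Z,b \right)} = - \frac{11}{3} + \frac{b^{2}}{3} + \frac{Z \left(-5 + Z\right)}{3}$ ($y{\left(Z,b \right)} = -2 + \frac{\left(\left(-5 + Z\right) Z + b b\right) - 5}{3} = -2 + \frac{\left(Z \left(-5 + Z\right) + b^{2}\right) - 5}{3} = -2 + \frac{\left(b^{2} + Z \left(-5 + Z\right)\right) - 5}{3} = -2 + \frac{-5 + b^{2} + Z \left(-5 + Z\right)}{3} = -2 + \left(- \frac{5}{3} + \frac{b^{2}}{3} + \frac{Z \left(-5 + Z\right)}{3}\right) = - \frac{11}{3} + \frac{b^{2}}{3} + \frac{Z \left(-5 + Z\right)}{3}$)
$I{\left(R \right)} = \left(-6 + R\right) \left(-5 + R\right)$ ($I{\left(R \right)} = \left(-5 + R\right) \left(-6 + R\right) = \left(-6 + R\right) \left(-5 + R\right)$)
$o = - \frac{159}{133}$ ($o = - \frac{53}{- \frac{11}{3} - 0 + \frac{0^{2}}{3} + \frac{12^{2}}{3}} = - \frac{53}{- \frac{11}{3} + 0 + \frac{1}{3} \cdot 0 + \frac{1}{3} \cdot 144} = - \frac{53}{- \frac{11}{3} + 0 + 0 + 48} = - \frac{53}{\frac{133}{3}} = \left(-53\right) \frac{3}{133} = - \frac{159}{133} \approx -1.1955$)
$o \left(I{\left(9 \right)} - 19\right) = - \frac{159 \left(\left(30 + 9^{2} - 99\right) - 19\right)}{133} = - \frac{159 \left(\left(30 + 81 - 99\right) - 19\right)}{133} = - \frac{159 \left(12 - 19\right)}{133} = \left(- \frac{159}{133}\right) \left(-7\right) = \frac{159}{19}$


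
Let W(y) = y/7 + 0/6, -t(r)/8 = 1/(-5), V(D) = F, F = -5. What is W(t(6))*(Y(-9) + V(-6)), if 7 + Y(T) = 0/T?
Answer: -96/35 ≈ -2.7429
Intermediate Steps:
V(D) = -5
t(r) = 8/5 (t(r) = -8/(-5) = -8*(-⅕) = 8/5)
W(y) = y/7 (W(y) = y*(⅐) + 0*(⅙) = y/7 + 0 = y/7)
Y(T) = -7 (Y(T) = -7 + 0/T = -7 + 0 = -7)
W(t(6))*(Y(-9) + V(-6)) = ((⅐)*(8/5))*(-7 - 5) = (8/35)*(-12) = -96/35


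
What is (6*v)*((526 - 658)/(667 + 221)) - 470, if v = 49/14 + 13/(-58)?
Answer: -507445/1073 ≈ -472.92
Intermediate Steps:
v = 95/29 (v = 49*(1/14) + 13*(-1/58) = 7/2 - 13/58 = 95/29 ≈ 3.2759)
(6*v)*((526 - 658)/(667 + 221)) - 470 = (6*(95/29))*((526 - 658)/(667 + 221)) - 470 = 570*(-132/888)/29 - 470 = 570*(-132*1/888)/29 - 470 = (570/29)*(-11/74) - 470 = -3135/1073 - 470 = -507445/1073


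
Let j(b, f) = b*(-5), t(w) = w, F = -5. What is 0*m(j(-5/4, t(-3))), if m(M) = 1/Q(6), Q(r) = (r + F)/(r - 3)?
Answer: 0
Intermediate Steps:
Q(r) = (-5 + r)/(-3 + r) (Q(r) = (r - 5)/(r - 3) = (-5 + r)/(-3 + r))
j(b, f) = -5*b
m(M) = 3 (m(M) = 1/((-5 + 6)/(-3 + 6)) = 1/(1/3) = 1*3 = 3)
0*m(j(-5/4, t(-3))) = 0*3 = 0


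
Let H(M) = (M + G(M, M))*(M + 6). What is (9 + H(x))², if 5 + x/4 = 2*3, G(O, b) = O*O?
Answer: 43681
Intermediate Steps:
G(O, b) = O²
x = 4 (x = -20 + 4*(2*3) = -20 + 4*6 = -20 + 24 = 4)
H(M) = (6 + M)*(M + M²) (H(M) = (M + M²)*(M + 6) = (M + M²)*(6 + M) = (6 + M)*(M + M²))
(9 + H(x))² = (9 + 4*(6 + 4² + 7*4))² = (9 + 4*(6 + 16 + 28))² = (9 + 4*50)² = (9 + 200)² = 209² = 43681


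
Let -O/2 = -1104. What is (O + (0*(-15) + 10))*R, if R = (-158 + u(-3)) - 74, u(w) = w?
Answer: -521230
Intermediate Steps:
O = 2208 (O = -2*(-1104) = 2208)
R = -235 (R = (-158 - 3) - 74 = -161 - 74 = -235)
(O + (0*(-15) + 10))*R = (2208 + (0*(-15) + 10))*(-235) = (2208 + (0 + 10))*(-235) = (2208 + 10)*(-235) = 2218*(-235) = -521230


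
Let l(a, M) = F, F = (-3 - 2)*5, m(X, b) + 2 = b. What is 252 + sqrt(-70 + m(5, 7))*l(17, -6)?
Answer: 252 - 25*I*sqrt(65) ≈ 252.0 - 201.56*I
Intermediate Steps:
m(X, b) = -2 + b
F = -25 (F = -5*5 = -25)
l(a, M) = -25
252 + sqrt(-70 + m(5, 7))*l(17, -6) = 252 + sqrt(-70 + (-2 + 7))*(-25) = 252 + sqrt(-70 + 5)*(-25) = 252 + sqrt(-65)*(-25) = 252 + (I*sqrt(65))*(-25) = 252 - 25*I*sqrt(65)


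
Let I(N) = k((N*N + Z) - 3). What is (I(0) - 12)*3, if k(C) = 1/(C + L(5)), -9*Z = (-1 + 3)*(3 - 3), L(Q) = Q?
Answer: -69/2 ≈ -34.500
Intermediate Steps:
Z = 0 (Z = -(-1 + 3)*(3 - 3)/9 = -2*0/9 = -⅑*0 = 0)
k(C) = 1/(5 + C) (k(C) = 1/(C + 5) = 1/(5 + C))
I(N) = 1/(2 + N²) (I(N) = 1/(5 + ((N*N + 0) - 3)) = 1/(5 + ((N² + 0) - 3)) = 1/(5 + (N² - 3)) = 1/(5 + (-3 + N²)) = 1/(2 + N²))
(I(0) - 12)*3 = (1/(2 + 0²) - 12)*3 = (1/(2 + 0) - 12)*3 = (1/2 - 12)*3 = (½ - 12)*3 = -23/2*3 = -69/2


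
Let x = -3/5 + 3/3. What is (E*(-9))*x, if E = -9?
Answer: 162/5 ≈ 32.400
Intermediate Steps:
x = 2/5 (x = -3*1/5 + 3*(1/3) = -3/5 + 1 = 2/5 ≈ 0.40000)
(E*(-9))*x = -9*(-9)*(2/5) = 81*(2/5) = 162/5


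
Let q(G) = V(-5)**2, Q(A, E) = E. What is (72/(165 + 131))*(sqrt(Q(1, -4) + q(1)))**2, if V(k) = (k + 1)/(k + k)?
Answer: -864/925 ≈ -0.93405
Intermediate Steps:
V(k) = (1 + k)/(2*k) (V(k) = (1 + k)/((2*k)) = (1 + k)*(1/(2*k)) = (1 + k)/(2*k))
q(G) = 4/25 (q(G) = ((1/2)*(1 - 5)/(-5))**2 = ((1/2)*(-1/5)*(-4))**2 = (2/5)**2 = 4/25)
(72/(165 + 131))*(sqrt(Q(1, -4) + q(1)))**2 = (72/(165 + 131))*(sqrt(-4 + 4/25))**2 = (72/296)*(sqrt(-96/25))**2 = ((1/296)*72)*(4*I*sqrt(6)/5)**2 = (9/37)*(-96/25) = -864/925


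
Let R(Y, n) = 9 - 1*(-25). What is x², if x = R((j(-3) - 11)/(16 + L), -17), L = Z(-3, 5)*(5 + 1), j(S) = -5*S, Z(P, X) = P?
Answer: 1156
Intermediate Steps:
L = -18 (L = -3*(5 + 1) = -3*6 = -18)
R(Y, n) = 34 (R(Y, n) = 9 + 25 = 34)
x = 34
x² = 34² = 1156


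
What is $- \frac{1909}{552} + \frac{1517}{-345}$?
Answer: $- \frac{7227}{920} \approx -7.8554$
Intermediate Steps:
$- \frac{1909}{552} + \frac{1517}{-345} = \left(-1909\right) \frac{1}{552} + 1517 \left(- \frac{1}{345}\right) = - \frac{83}{24} - \frac{1517}{345} = - \frac{7227}{920}$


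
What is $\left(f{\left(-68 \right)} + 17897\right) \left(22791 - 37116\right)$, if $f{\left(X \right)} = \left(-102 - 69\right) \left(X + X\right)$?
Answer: $-589516725$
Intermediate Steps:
$f{\left(X \right)} = - 342 X$ ($f{\left(X \right)} = - 171 \cdot 2 X = - 342 X$)
$\left(f{\left(-68 \right)} + 17897\right) \left(22791 - 37116\right) = \left(\left(-342\right) \left(-68\right) + 17897\right) \left(22791 - 37116\right) = \left(23256 + 17897\right) \left(-14325\right) = 41153 \left(-14325\right) = -589516725$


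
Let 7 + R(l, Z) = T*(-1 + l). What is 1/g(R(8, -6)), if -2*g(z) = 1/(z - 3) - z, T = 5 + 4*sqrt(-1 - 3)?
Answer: 210566/14747993 - 421344*I/14747993 ≈ 0.014278 - 0.02857*I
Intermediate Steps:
T = 5 + 8*I (T = 5 + 4*sqrt(-4) = 5 + 4*(2*I) = 5 + 8*I ≈ 5.0 + 8.0*I)
R(l, Z) = -7 + (-1 + l)*(5 + 8*I) (R(l, Z) = -7 + (5 + 8*I)*(-1 + l) = -7 + (-1 + l)*(5 + 8*I))
g(z) = z/2 - 1/(2*(-3 + z)) (g(z) = -(1/(z - 3) - z)/2 = -(1/(-3 + z) - z)/2 = z/2 - 1/(2*(-3 + z)))
1/g(R(8, -6)) = 1/((-1 + (-12 - 8*I + 8*(5 + 8*I))**2 - 3*(-12 - 8*I + 8*(5 + 8*I)))/(2*(-3 + (-12 - 8*I + 8*(5 + 8*I))))) = 1/((-1 + (-12 - 8*I + (40 + 64*I))**2 - 3*(-12 - 8*I + (40 + 64*I)))/(2*(-3 + (-12 - 8*I + (40 + 64*I))))) = 1/((-1 + (28 + 56*I)**2 - 3*(28 + 56*I))/(2*(-3 + (28 + 56*I)))) = 1/((-1 + (28 + 56*I)**2 + (-84 - 168*I))/(2*(25 + 56*I))) = 1/(((25 - 56*I)/3761)*(-85 + (28 + 56*I)**2 - 168*I)/2) = 1/((25 - 56*I)*(-85 + (28 + 56*I)**2 - 168*I)/7522) = 2*(25 + 56*I)/(-85 + (28 + 56*I)**2 - 168*I)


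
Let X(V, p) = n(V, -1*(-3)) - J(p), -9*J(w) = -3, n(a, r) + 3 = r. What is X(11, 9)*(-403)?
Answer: 403/3 ≈ 134.33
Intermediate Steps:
n(a, r) = -3 + r
J(w) = 1/3 (J(w) = -1/9*(-3) = 1/3)
X(V, p) = -1/3 (X(V, p) = (-3 - 1*(-3)) - 1*1/3 = (-3 + 3) - 1/3 = 0 - 1/3 = -1/3)
X(11, 9)*(-403) = -1/3*(-403) = 403/3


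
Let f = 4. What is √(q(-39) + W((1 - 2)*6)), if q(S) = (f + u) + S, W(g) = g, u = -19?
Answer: 2*I*√15 ≈ 7.746*I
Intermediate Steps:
q(S) = -15 + S (q(S) = (4 - 19) + S = -15 + S)
√(q(-39) + W((1 - 2)*6)) = √((-15 - 39) + (1 - 2)*6) = √(-54 - 1*6) = √(-54 - 6) = √(-60) = 2*I*√15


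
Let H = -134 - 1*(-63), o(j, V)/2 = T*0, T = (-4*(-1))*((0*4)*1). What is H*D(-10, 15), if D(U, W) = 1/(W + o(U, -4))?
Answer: -71/15 ≈ -4.7333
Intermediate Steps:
T = 0 (T = 4*(0*1) = 4*0 = 0)
o(j, V) = 0 (o(j, V) = 2*(0*0) = 2*0 = 0)
H = -71 (H = -134 + 63 = -71)
D(U, W) = 1/W (D(U, W) = 1/(W + 0) = 1/W)
H*D(-10, 15) = -71/15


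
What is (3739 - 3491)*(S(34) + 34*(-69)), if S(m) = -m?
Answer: -590240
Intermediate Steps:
(3739 - 3491)*(S(34) + 34*(-69)) = (3739 - 3491)*(-1*34 + 34*(-69)) = 248*(-34 - 2346) = 248*(-2380) = -590240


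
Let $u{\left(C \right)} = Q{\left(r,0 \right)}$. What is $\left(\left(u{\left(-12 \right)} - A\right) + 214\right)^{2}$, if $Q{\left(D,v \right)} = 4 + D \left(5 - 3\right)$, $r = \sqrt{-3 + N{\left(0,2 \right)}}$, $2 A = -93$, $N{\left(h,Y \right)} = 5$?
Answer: $\frac{279873}{4} + 1058 \sqrt{2} \approx 71465.0$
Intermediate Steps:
$A = - \frac{93}{2}$ ($A = \frac{1}{2} \left(-93\right) = - \frac{93}{2} \approx -46.5$)
$r = \sqrt{2}$ ($r = \sqrt{-3 + 5} = \sqrt{2} \approx 1.4142$)
$Q{\left(D,v \right)} = 4 + 2 D$ ($Q{\left(D,v \right)} = 4 + D 2 = 4 + 2 D$)
$u{\left(C \right)} = 4 + 2 \sqrt{2}$
$\left(\left(u{\left(-12 \right)} - A\right) + 214\right)^{2} = \left(\left(\left(4 + 2 \sqrt{2}\right) - - \frac{93}{2}\right) + 214\right)^{2} = \left(\left(\left(4 + 2 \sqrt{2}\right) + \frac{93}{2}\right) + 214\right)^{2} = \left(\left(\frac{101}{2} + 2 \sqrt{2}\right) + 214\right)^{2} = \left(\frac{529}{2} + 2 \sqrt{2}\right)^{2}$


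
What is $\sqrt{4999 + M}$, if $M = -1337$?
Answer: $\sqrt{3662} \approx 60.514$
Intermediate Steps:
$\sqrt{4999 + M} = \sqrt{4999 - 1337} = \sqrt{3662}$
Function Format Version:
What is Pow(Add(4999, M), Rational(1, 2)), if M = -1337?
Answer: Pow(3662, Rational(1, 2)) ≈ 60.514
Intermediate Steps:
Pow(Add(4999, M), Rational(1, 2)) = Pow(Add(4999, -1337), Rational(1, 2)) = Pow(3662, Rational(1, 2))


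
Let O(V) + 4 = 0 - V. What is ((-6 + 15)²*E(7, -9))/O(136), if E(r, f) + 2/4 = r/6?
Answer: -27/70 ≈ -0.38571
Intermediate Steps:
E(r, f) = -½ + r/6
O(V) = -4 - V (O(V) = -4 + (0 - V) = -4 - V)
((-6 + 15)²*E(7, -9))/O(136) = ((-6 + 15)²*(-½ + (⅙)*7))/(-4 - 1*136) = (9²*(-½ + 7/6))/(-4 - 136) = (81*(⅔))/(-140) = 54*(-1/140) = -27/70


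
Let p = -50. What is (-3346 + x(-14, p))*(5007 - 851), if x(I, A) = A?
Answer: -14113776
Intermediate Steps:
(-3346 + x(-14, p))*(5007 - 851) = (-3346 - 50)*(5007 - 851) = -3396*4156 = -14113776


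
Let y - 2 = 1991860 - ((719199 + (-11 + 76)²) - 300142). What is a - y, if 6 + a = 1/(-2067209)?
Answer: -3242595096475/2067209 ≈ -1.5686e+6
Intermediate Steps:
a = -12403255/2067209 (a = -6 + 1/(-2067209) = -6 - 1/2067209 = -12403255/2067209 ≈ -6.0000)
y = 1568580 (y = 2 + (1991860 - ((719199 + (-11 + 76)²) - 300142)) = 2 + (1991860 - ((719199 + 65²) - 300142)) = 2 + (1991860 - ((719199 + 4225) - 300142)) = 2 + (1991860 - (723424 - 300142)) = 2 + (1991860 - 1*423282) = 2 + (1991860 - 423282) = 2 + 1568578 = 1568580)
a - y = -12403255/2067209 - 1*1568580 = -12403255/2067209 - 1568580 = -3242595096475/2067209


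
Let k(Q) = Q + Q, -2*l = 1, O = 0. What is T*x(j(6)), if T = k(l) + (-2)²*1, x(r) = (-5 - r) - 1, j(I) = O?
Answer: -18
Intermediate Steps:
l = -½ (l = -½*1 = -½ ≈ -0.50000)
j(I) = 0
k(Q) = 2*Q
x(r) = -6 - r
T = 3 (T = 2*(-½) + (-2)²*1 = -1 + 4*1 = -1 + 4 = 3)
T*x(j(6)) = 3*(-6 - 1*0) = 3*(-6 + 0) = 3*(-6) = -18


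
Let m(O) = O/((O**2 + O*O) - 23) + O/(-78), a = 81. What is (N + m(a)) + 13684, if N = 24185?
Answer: 12896845239/340574 ≈ 37868.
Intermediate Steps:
m(O) = -O/78 + O/(-23 + 2*O**2) (m(O) = O/((O**2 + O**2) - 23) + O*(-1/78) = O/(2*O**2 - 23) - O/78 = O/(-23 + 2*O**2) - O/78 = -O/78 + O/(-23 + 2*O**2))
(N + m(a)) + 13684 = (24185 + (1/78)*81*(101 - 2*81**2)/(-23 + 2*81**2)) + 13684 = (24185 + (1/78)*81*(101 - 2*6561)/(-23 + 2*6561)) + 13684 = (24185 + (1/78)*81*(101 - 13122)/(-23 + 13122)) + 13684 = (24185 + (1/78)*81*(-13021)/13099) + 13684 = (24185 + (1/78)*81*(1/13099)*(-13021)) + 13684 = (24185 - 351567/340574) + 13684 = 8236430623/340574 + 13684 = 12896845239/340574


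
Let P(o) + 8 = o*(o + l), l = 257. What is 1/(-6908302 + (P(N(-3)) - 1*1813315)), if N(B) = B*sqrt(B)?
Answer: I/(-8721652*I + 771*sqrt(3)) ≈ -1.1466e-7 + 1.7556e-11*I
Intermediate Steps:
N(B) = B**(3/2)
P(o) = -8 + o*(257 + o) (P(o) = -8 + o*(o + 257) = -8 + o*(257 + o))
1/(-6908302 + (P(N(-3)) - 1*1813315)) = 1/(-6908302 + ((-8 + ((-3)**(3/2))**2 + 257*(-3)**(3/2)) - 1*1813315)) = 1/(-6908302 + ((-8 + (-3*I*sqrt(3))**2 + 257*(-3*I*sqrt(3))) - 1813315)) = 1/(-6908302 + ((-8 - 27 - 771*I*sqrt(3)) - 1813315)) = 1/(-6908302 + ((-35 - 771*I*sqrt(3)) - 1813315)) = 1/(-6908302 + (-1813350 - 771*I*sqrt(3))) = 1/(-8721652 - 771*I*sqrt(3))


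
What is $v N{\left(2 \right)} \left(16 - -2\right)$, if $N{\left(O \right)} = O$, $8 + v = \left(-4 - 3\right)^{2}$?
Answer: $1476$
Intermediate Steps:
$v = 41$ ($v = -8 + \left(-4 - 3\right)^{2} = -8 + \left(-7\right)^{2} = -8 + 49 = 41$)
$v N{\left(2 \right)} \left(16 - -2\right) = 41 \cdot 2 \left(16 - -2\right) = 82 \left(16 + 2\right) = 82 \cdot 18 = 1476$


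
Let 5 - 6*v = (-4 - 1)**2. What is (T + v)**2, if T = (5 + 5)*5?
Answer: 19600/9 ≈ 2177.8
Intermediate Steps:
T = 50 (T = 10*5 = 50)
v = -10/3 (v = 5/6 - (-4 - 1)**2/6 = 5/6 - 1/6*(-5)**2 = 5/6 - 1/6*25 = 5/6 - 25/6 = -10/3 ≈ -3.3333)
(T + v)**2 = (50 - 10/3)**2 = (140/3)**2 = 19600/9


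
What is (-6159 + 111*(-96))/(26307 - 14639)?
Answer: -16815/11668 ≈ -1.4411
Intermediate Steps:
(-6159 + 111*(-96))/(26307 - 14639) = (-6159 - 10656)/11668 = -16815*1/11668 = -16815/11668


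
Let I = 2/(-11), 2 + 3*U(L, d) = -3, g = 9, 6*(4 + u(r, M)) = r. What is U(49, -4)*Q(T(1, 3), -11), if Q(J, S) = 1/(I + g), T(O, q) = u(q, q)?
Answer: -55/291 ≈ -0.18900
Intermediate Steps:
u(r, M) = -4 + r/6
U(L, d) = -5/3 (U(L, d) = -⅔ + (⅓)*(-3) = -⅔ - 1 = -5/3)
I = -2/11 (I = 2*(-1/11) = -2/11 ≈ -0.18182)
T(O, q) = -4 + q/6
Q(J, S) = 11/97 (Q(J, S) = 1/(-2/11 + 9) = 1/(97/11) = 11/97)
U(49, -4)*Q(T(1, 3), -11) = -5/3*11/97 = -55/291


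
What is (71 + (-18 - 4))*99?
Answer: 4851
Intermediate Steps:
(71 + (-18 - 4))*99 = (71 - 22)*99 = 49*99 = 4851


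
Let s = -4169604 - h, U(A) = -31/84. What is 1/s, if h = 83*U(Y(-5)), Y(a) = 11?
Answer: -84/350244163 ≈ -2.3983e-7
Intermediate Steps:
U(A) = -31/84 (U(A) = -31*1/84 = -31/84)
h = -2573/84 (h = 83*(-31/84) = -2573/84 ≈ -30.631)
s = -350244163/84 (s = -4169604 - 1*(-2573/84) = -4169604 + 2573/84 = -350244163/84 ≈ -4.1696e+6)
1/s = 1/(-350244163/84) = -84/350244163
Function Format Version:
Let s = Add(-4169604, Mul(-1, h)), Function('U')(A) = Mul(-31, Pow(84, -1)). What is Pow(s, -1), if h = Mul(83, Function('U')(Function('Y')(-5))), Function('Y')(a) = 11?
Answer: Rational(-84, 350244163) ≈ -2.3983e-7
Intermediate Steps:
Function('U')(A) = Rational(-31, 84) (Function('U')(A) = Mul(-31, Rational(1, 84)) = Rational(-31, 84))
h = Rational(-2573, 84) (h = Mul(83, Rational(-31, 84)) = Rational(-2573, 84) ≈ -30.631)
s = Rational(-350244163, 84) (s = Add(-4169604, Mul(-1, Rational(-2573, 84))) = Add(-4169604, Rational(2573, 84)) = Rational(-350244163, 84) ≈ -4.1696e+6)
Pow(s, -1) = Pow(Rational(-350244163, 84), -1) = Rational(-84, 350244163)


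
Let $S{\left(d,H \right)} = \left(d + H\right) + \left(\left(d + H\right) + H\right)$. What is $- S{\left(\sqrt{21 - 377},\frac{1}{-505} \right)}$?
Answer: $\frac{3}{505} - 4 i \sqrt{89} \approx 0.0059406 - 37.736 i$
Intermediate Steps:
$S{\left(d,H \right)} = 2 d + 3 H$ ($S{\left(d,H \right)} = \left(H + d\right) + \left(\left(H + d\right) + H\right) = \left(H + d\right) + \left(d + 2 H\right) = 2 d + 3 H$)
$- S{\left(\sqrt{21 - 377},\frac{1}{-505} \right)} = - (2 \sqrt{21 - 377} + \frac{3}{-505}) = - (2 \sqrt{-356} + 3 \left(- \frac{1}{505}\right)) = - (2 \cdot 2 i \sqrt{89} - \frac{3}{505}) = - (4 i \sqrt{89} - \frac{3}{505}) = - (- \frac{3}{505} + 4 i \sqrt{89}) = \frac{3}{505} - 4 i \sqrt{89}$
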